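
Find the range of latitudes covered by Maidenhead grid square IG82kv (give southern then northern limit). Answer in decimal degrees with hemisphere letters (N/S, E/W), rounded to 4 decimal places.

27.1250° S, 27.0833° S

Field I=8, G=6: +8·20° lon, +6·10° lat → SW at lon -20°, lat -30°.
Square 8, 2: +8·2° lon, +2·1° lat → SW at lon -4°, lat -28°.
Subsquare k=10, v=21: +10·0.0833333° lon, +21·0.0416667° lat → SW at lon -3.16667°, lat -27.125°.
Cell spans 0.0833333° lon × 0.0416667° lat.
south 27.1250° S, north 27.0833° S.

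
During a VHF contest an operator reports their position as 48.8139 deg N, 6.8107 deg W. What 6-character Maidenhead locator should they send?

IN68ot

Add 180° to longitude and 90° to latitude: 173.1893, 138.8139.
Field: lon ⌊173.1893/20⌋ = 8 → I; lat ⌊138.8139/10⌋ = 13 → N.
Square: lon ⌊13.1893/2⌋ = 6; lat ⌊8.8139/1⌋ = 8.
Subsquare: lon ⌊1.1893/0.0833333⌋ = 14 → o; lat ⌊0.8139/0.0416667⌋ = 19 → t.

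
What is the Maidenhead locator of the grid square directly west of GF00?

Longitude square 0; −1 → -1, wraps to 9, carry into field.
Longitude field G = 6; −1 → 5 = F.
The latitude characters are unchanged.

FF90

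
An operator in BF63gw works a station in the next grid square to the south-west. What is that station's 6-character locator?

BF63fv

Longitude subsquare g = 6; −1 → 5 = f.
Latitude subsquare w = 22; −1 → 21 = v.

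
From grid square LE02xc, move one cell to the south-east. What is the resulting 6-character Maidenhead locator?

Longitude subsquare x = 23; +1 → 24, wraps to 0 = a, carry into square.
Longitude square 0; +1 → 1.
Latitude subsquare c = 2; −1 → 1 = b.

LE12ab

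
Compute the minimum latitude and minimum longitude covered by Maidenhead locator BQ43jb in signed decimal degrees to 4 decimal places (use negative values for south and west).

73.0417, -151.2500

Field B=1, Q=16: +1·20° lon, +16·10° lat → SW at lon -160°, lat 70°.
Square 4, 3: +4·2° lon, +3·1° lat → SW at lon -152°, lat 73°.
Subsquare j=9, b=1: +9·0.0833333° lon, +1·0.0416667° lat → SW at lon -151.25°, lat 73.0417°.
latitude 73.0417, longitude -151.2500.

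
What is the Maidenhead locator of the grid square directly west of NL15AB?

NL05xb

Longitude subsquare a = 0; −1 → -1, wraps to 23 = x, carry into square.
Longitude square 1; −1 → 0.
The latitude characters are unchanged.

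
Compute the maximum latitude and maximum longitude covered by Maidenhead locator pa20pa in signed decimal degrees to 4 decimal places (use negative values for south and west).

-89.9583, 125.3333

Field P=15, A=0: +15·20° lon, +0·10° lat → SW at lon 120°, lat -90°.
Square 2, 0: +2·2° lon, +0·1° lat → SW at lon 124°, lat -90°.
Subsquare p=15, a=0: +15·0.0833333° lon, +0·0.0416667° lat → SW at lon 125.25°, lat -90°.
Cell spans 0.0833333° lon × 0.0416667° lat. NE corner is SW corner plus one full cell.
latitude -89.9583, longitude 125.3333.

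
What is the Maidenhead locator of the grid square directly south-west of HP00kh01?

HP00jh90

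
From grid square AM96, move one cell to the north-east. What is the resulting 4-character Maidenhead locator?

BM07

Longitude square 9; +1 → 10, wraps to 0, carry into field.
Longitude field A = 0; +1 → 1 = B.
Latitude square 6; +1 → 7.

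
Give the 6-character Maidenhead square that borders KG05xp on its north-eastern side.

KG15aq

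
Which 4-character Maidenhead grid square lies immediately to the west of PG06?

Longitude square 0; −1 → -1, wraps to 9, carry into field.
Longitude field P = 15; −1 → 14 = O.
The latitude characters are unchanged.

OG96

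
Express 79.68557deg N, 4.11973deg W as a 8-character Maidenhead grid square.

IQ79wq54

Add 180° to longitude and 90° to latitude: 175.88027, 169.68557.
Field: lon ⌊175.88027/20⌋ = 8 → I; lat ⌊169.68557/10⌋ = 16 → Q.
Square: lon ⌊15.88027/2⌋ = 7; lat ⌊9.68557/1⌋ = 9.
Subsquare: lon ⌊1.88027/0.0833333⌋ = 22 → w; lat ⌊0.68557/0.0416667⌋ = 16 → q.
Extended square: lon ⌊0.04694/0.00833333⌋ = 5; lat ⌊0.01890/0.00416667⌋ = 4.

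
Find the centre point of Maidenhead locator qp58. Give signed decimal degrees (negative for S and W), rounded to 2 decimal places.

68.50, 151.00

Field Q=16, P=15: +16·20° lon, +15·10° lat → SW at lon 140°, lat 60°.
Square 5, 8: +5·2° lon, +8·1° lat → SW at lon 150°, lat 68°.
Cell spans 2° lon × 1° lat. Centre is SW corner plus half of each.
latitude 68.50, longitude 151.00.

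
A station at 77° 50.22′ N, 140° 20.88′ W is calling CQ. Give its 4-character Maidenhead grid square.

Add 180° to longitude and 90° to latitude: 39.65, 167.84.
Field (20°×10°, letters A–R): 39.65/20 → 1 → B, 167.84/10 → 16 → Q; chars BQ.
Square (2°×1°, digits 0–9): 19.65/2 → 9, 7.84/1 → 7; chars 97.

BQ97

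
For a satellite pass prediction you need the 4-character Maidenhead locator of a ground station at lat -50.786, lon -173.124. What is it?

Offset from 180°W / 90°S: lon 6.88°, lat 39.21°.
Field: lon ⌊6.88/20⌋ = 0 → A; lat ⌊39.21/10⌋ = 3 → D.
Square: lon ⌊6.88/2⌋ = 3; lat ⌊9.21/1⌋ = 9.

AD39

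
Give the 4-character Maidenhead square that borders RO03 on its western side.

QO93

Longitude square 0; −1 → -1, wraps to 9, carry into field.
Longitude field R = 17; −1 → 16 = Q.
The latitude characters are unchanged.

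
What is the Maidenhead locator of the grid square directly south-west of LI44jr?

Longitude subsquare j = 9; −1 → 8 = i.
Latitude subsquare r = 17; −1 → 16 = q.

LI44iq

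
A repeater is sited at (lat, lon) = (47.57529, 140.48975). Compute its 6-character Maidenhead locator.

QN07fn

Shift to the Maidenhead origin (180°W, 90°S): lon 320.4897, lat 137.5753.
Field: lon ⌊320.4897/20⌋ = 16 → Q; lat ⌊137.5753/10⌋ = 13 → N.
Square: lon ⌊0.4897/2⌋ = 0; lat ⌊7.5753/1⌋ = 7.
Subsquare: lon ⌊0.4897/0.0833333⌋ = 5 → f; lat ⌊0.5753/0.0416667⌋ = 13 → n.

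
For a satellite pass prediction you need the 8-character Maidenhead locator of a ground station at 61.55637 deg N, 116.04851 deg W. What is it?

Offset from 180°W / 90°S: lon 63.95149°, lat 151.55637°.
Field (20°×10°, letters A–R): 63.95149/20 → 3 → D, 151.55637/10 → 15 → P; chars DP.
Square (2°×1°, digits 0–9): 3.95149/2 → 1, 1.55637/1 → 1; chars 11.
Subsquare (5′×2.5′, letters a–x): 1.95149/0.0833333 → 23 → x, 0.55637/0.0416667 → 13 → n; chars xn.
Extended square (30″×15″, digits 0–9): 0.03482/0.00833333 → 4, 0.01470/0.00416667 → 3; chars 43.

DP11xn43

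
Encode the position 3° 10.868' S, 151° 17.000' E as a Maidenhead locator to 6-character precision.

Shift to the Maidenhead origin (180°W, 90°S): lon 331.2833, lat 86.8189.
Field: 331.2833/20 → 16 → Q, 86.8189/10 → 8 → I; chars QI.
Square: 11.2833/2 → 5, 6.8189/1 → 6; chars 56.
Subsquare: 1.2833/0.0833333 → 15 → p, 0.8189/0.0416667 → 19 → t; chars pt.

QI56pt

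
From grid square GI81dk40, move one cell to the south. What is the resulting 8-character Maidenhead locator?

GI81dj49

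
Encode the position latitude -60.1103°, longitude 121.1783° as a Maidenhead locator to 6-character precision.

Add 180° to longitude and 90° to latitude: 301.1783, 29.8897.
Field: lon ⌊301.1783/20⌋ = 15 → P; lat ⌊29.8897/10⌋ = 2 → C.
Square: lon ⌊1.1783/2⌋ = 0; lat ⌊9.8897/1⌋ = 9.
Subsquare: lon ⌊1.1783/0.0833333⌋ = 14 → o; lat ⌊0.8897/0.0416667⌋ = 21 → v.

PC09ov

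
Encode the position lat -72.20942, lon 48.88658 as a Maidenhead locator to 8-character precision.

LB47ks69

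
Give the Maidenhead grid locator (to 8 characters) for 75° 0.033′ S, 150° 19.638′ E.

Offset from 180°W / 90°S: lon 330.32730°, lat 14.99945°.
Field: lon ⌊330.32730/20⌋ = 16 → Q; lat ⌊14.99945/10⌋ = 1 → B.
Square: lon ⌊10.32730/2⌋ = 5; lat ⌊4.99945/1⌋ = 4.
Subsquare: lon ⌊0.32730/0.0833333⌋ = 3 → d; lat ⌊0.99945/0.0416667⌋ = 23 → x.
Extended square: lon ⌊0.07730/0.00833333⌋ = 9; lat ⌊0.04112/0.00416667⌋ = 9.

QB54dx99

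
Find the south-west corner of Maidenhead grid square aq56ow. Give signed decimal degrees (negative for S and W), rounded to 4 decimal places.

76.9167, -168.8333

Field A=0, Q=16: +0·20° lon, +16·10° lat → SW at lon -180°, lat 70°.
Square 5, 6: +5·2° lon, +6·1° lat → SW at lon -170°, lat 76°.
Subsquare o=14, w=22: +14·0.0833333° lon, +22·0.0416667° lat → SW at lon -168.833°, lat 76.9167°.
latitude 76.9167, longitude -168.8333.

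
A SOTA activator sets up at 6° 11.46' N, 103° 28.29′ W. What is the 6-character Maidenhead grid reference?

DJ86ge

Shift to the Maidenhead origin (180°W, 90°S): lon 76.5285, lat 96.1910.
Field (20°×10°, letters A–R): lon ⌊76.5285/20⌋ = 3 → D; lat ⌊96.1910/10⌋ = 9 → J.
Square (2°×1°, digits 0–9): lon ⌊16.5285/2⌋ = 8; lat ⌊6.1910/1⌋ = 6.
Subsquare (5′×2.5′, letters a–x): lon ⌊0.5285/0.0833333⌋ = 6 → g; lat ⌊0.1910/0.0416667⌋ = 4 → e.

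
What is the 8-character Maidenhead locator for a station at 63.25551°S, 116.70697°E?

Offset from 180°W / 90°S: lon 296.70697°, lat 26.74449°.
Field: lon ⌊296.70697/20⌋ = 14 → O; lat ⌊26.74449/10⌋ = 2 → C.
Square: lon ⌊16.70697/2⌋ = 8; lat ⌊6.74449/1⌋ = 6.
Subsquare: lon ⌊0.70697/0.0833333⌋ = 8 → i; lat ⌊0.74449/0.0416667⌋ = 17 → r.
Extended square: lon ⌊0.04030/0.00833333⌋ = 4; lat ⌊0.03616/0.00416667⌋ = 8.

OC86ir48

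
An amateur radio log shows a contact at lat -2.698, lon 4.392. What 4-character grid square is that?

Shift to the Maidenhead origin (180°W, 90°S): lon 184.39, lat 87.30.
Field: 184.39/20 → 9 → J, 87.30/10 → 8 → I; chars JI.
Square: 4.39/2 → 2, 7.30/1 → 7; chars 27.

JI27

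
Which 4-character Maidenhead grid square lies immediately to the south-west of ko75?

Longitude square 7; −1 → 6.
Latitude square 5; −1 → 4.

KO64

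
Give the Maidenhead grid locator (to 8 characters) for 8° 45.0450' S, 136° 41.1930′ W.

CI11pf79

Shift to the Maidenhead origin (180°W, 90°S): lon 43.31345, lat 81.24925.
Field (20°×10°, letters A–R): lon ⌊43.31345/20⌋ = 2 → C; lat ⌊81.24925/10⌋ = 8 → I.
Square (2°×1°, digits 0–9): lon ⌊3.31345/2⌋ = 1; lat ⌊1.24925/1⌋ = 1.
Subsquare (5′×2.5′, letters a–x): lon ⌊1.31345/0.0833333⌋ = 15 → p; lat ⌊0.24925/0.0416667⌋ = 5 → f.
Extended square (30″×15″, digits 0–9): lon ⌊0.06345/0.00833333⌋ = 7; lat ⌊0.04092/0.00416667⌋ = 9.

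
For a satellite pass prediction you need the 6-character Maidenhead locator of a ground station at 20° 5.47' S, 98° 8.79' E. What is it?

NG99bv

Shift to the Maidenhead origin (180°W, 90°S): lon 278.1465, lat 69.9088.
Field (20°×10°, letters A–R): lon ⌊278.1465/20⌋ = 13 → N; lat ⌊69.9088/10⌋ = 6 → G.
Square (2°×1°, digits 0–9): lon ⌊18.1465/2⌋ = 9; lat ⌊9.9088/1⌋ = 9.
Subsquare (5′×2.5′, letters a–x): lon ⌊0.1465/0.0833333⌋ = 1 → b; lat ⌊0.9088/0.0416667⌋ = 21 → v.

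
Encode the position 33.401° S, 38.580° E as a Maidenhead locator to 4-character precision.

KF96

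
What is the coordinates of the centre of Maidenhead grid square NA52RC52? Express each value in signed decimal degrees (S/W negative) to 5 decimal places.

-87.90625, 91.46250

Field N=13, A=0: +13·20° lon, +0·10° lat → SW at lon 80°, lat -90°.
Square 5, 2: +5·2° lon, +2·1° lat → SW at lon 90°, lat -88°.
Subsquare r=17, c=2: +17·0.0833333° lon, +2·0.0416667° lat → SW at lon 91.4167°, lat -87.9167°.
Extended square 5, 2: +5·0.00833333° lon, +2·0.00416667° lat → SW at lon 91.4583°, lat -87.9083°.
Cell spans 0.00833333° lon × 0.00416667° lat. Centre is SW corner plus half of each.
latitude -87.90625, longitude 91.46250.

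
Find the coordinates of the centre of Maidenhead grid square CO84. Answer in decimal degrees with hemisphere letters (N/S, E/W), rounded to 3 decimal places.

54.500° N, 123.000° W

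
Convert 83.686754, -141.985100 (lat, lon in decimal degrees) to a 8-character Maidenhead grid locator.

BR93aq14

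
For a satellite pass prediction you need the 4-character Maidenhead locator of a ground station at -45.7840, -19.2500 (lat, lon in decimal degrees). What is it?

Offset from 180°W / 90°S: lon 160.75°, lat 44.22°.
Field: 160.75/20 → 8 → I, 44.22/10 → 4 → E; chars IE.
Square: 0.75/2 → 0, 4.22/1 → 4; chars 04.

IE04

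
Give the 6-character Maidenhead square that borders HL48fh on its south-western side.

HL48eg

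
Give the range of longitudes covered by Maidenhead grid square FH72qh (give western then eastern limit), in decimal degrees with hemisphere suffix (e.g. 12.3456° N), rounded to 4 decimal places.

64.6667° W, 64.5833° W

Field F=5, H=7: +5·20° lon, +7·10° lat → SW at lon -80°, lat -20°.
Square 7, 2: +7·2° lon, +2·1° lat → SW at lon -66°, lat -18°.
Subsquare q=16, h=7: +16·0.0833333° lon, +7·0.0416667° lat → SW at lon -64.6667°, lat -17.7083°.
Cell spans 0.0833333° lon × 0.0416667° lat.
west 64.6667° W, east 64.5833° W.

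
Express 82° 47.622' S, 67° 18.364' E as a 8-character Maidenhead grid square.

MA37pe69

Offset from 180°W / 90°S: lon 247.30607°, lat 7.20630°.
Field: lon ⌊247.30607/20⌋ = 12 → M; lat ⌊7.20630/10⌋ = 0 → A.
Square: lon ⌊7.30607/2⌋ = 3; lat ⌊7.20630/1⌋ = 7.
Subsquare: lon ⌊1.30607/0.0833333⌋ = 15 → p; lat ⌊0.20630/0.0416667⌋ = 4 → e.
Extended square: lon ⌊0.05607/0.00833333⌋ = 6; lat ⌊0.03963/0.00416667⌋ = 9.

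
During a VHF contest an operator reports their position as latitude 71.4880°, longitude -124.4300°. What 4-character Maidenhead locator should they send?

CQ71

Shift to the Maidenhead origin (180°W, 90°S): lon 55.57, lat 161.49.
Field: 55.57/20 → 2 → C, 161.49/10 → 16 → Q; chars CQ.
Square: 15.57/2 → 7, 1.49/1 → 1; chars 71.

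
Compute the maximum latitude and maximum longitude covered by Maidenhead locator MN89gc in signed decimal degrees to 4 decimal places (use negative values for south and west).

49.1250, 76.5833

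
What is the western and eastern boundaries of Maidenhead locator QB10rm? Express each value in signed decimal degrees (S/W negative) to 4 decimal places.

143.4167, 143.5000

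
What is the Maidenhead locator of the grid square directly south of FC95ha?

FC94hx

Latitude subsquare a = 0; −1 → -1, wraps to 23 = x, carry into square.
Latitude square 5; −1 → 4.
The longitude characters are unchanged.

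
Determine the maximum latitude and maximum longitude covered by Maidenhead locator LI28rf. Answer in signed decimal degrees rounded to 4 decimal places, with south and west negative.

Field L=11, I=8: +11·20° lon, +8·10° lat → SW at lon 40°, lat -10°.
Square 2, 8: +2·2° lon, +8·1° lat → SW at lon 44°, lat -2°.
Subsquare r=17, f=5: +17·0.0833333° lon, +5·0.0416667° lat → SW at lon 45.4167°, lat -1.79167°.
Cell spans 0.0833333° lon × 0.0416667° lat. NE corner is SW corner plus one full cell.
latitude -1.7500, longitude 45.5000.

-1.7500, 45.5000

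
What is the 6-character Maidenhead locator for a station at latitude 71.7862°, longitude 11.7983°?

Shift to the Maidenhead origin (180°W, 90°S): lon 191.7983, lat 161.7862.
Field: 191.7983/20 → 9 → J, 161.7862/10 → 16 → Q; chars JQ.
Square: 11.7983/2 → 5, 1.7862/1 → 1; chars 51.
Subsquare: 1.7983/0.0833333 → 21 → v, 0.7862/0.0416667 → 18 → s; chars vs.

JQ51vs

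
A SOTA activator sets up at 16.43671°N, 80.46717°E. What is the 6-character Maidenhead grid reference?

Add 180° to longitude and 90° to latitude: 260.4672, 106.4367.
Field (20°×10°, letters A–R): lon ⌊260.4672/20⌋ = 13 → N; lat ⌊106.4367/10⌋ = 10 → K.
Square (2°×1°, digits 0–9): lon ⌊0.4672/2⌋ = 0; lat ⌊6.4367/1⌋ = 6.
Subsquare (5′×2.5′, letters a–x): lon ⌊0.4672/0.0833333⌋ = 5 → f; lat ⌊0.4367/0.0416667⌋ = 10 → k.

NK06fk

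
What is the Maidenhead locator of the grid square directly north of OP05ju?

OP05jv

Latitude subsquare u = 20; +1 → 21 = v.
The longitude characters are unchanged.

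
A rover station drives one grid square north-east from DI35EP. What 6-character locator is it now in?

Longitude subsquare e = 4; +1 → 5 = f.
Latitude subsquare p = 15; +1 → 16 = q.

DI35fq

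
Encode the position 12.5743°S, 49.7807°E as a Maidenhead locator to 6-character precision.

Shift to the Maidenhead origin (180°W, 90°S): lon 229.7807, lat 77.4257.
Field: 229.7807/20 → 11 → L, 77.4257/10 → 7 → H; chars LH.
Square: 9.7807/2 → 4, 7.4257/1 → 7; chars 47.
Subsquare: 1.7807/0.0833333 → 21 → v, 0.4257/0.0416667 → 10 → k; chars vk.

LH47vk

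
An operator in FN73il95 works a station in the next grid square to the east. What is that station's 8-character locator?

Longitude extended square 9; +1 → 10, wraps to 0, carry into subsquare.
Longitude subsquare i = 8; +1 → 9 = j.
The latitude characters are unchanged.

FN73jl05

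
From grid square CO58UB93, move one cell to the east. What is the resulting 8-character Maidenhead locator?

CO58vb03

Longitude extended square 9; +1 → 10, wraps to 0, carry into subsquare.
Longitude subsquare u = 20; +1 → 21 = v.
The latitude characters are unchanged.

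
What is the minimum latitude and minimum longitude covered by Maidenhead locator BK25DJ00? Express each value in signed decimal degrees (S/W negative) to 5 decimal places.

15.37500, -155.75000

Field B=1, K=10: +1·20° lon, +10·10° lat → SW at lon -160°, lat 10°.
Square 2, 5: +2·2° lon, +5·1° lat → SW at lon -156°, lat 15°.
Subsquare d=3, j=9: +3·0.0833333° lon, +9·0.0416667° lat → SW at lon -155.75°, lat 15.375°.
Extended square 0, 0: +0·0.00833333° lon, +0·0.00416667° lat → SW at lon -155.75°, lat 15.375°.
latitude 15.37500, longitude -155.75000.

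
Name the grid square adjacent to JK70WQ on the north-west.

Longitude subsquare w = 22; −1 → 21 = v.
Latitude subsquare q = 16; +1 → 17 = r.

JK70vr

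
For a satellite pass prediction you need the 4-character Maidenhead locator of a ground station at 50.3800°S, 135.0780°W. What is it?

CD29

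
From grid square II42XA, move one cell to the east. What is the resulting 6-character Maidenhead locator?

Longitude subsquare x = 23; +1 → 24, wraps to 0 = a, carry into square.
Longitude square 4; +1 → 5.
The latitude characters are unchanged.

II52aa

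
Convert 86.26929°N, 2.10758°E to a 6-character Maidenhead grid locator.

Offset from 180°W / 90°S: lon 182.1076°, lat 176.2693°.
Field: 182.1076/20 → 9 → J, 176.2693/10 → 17 → R; chars JR.
Square: 2.1076/2 → 1, 6.2693/1 → 6; chars 16.
Subsquare: 0.1076/0.0833333 → 1 → b, 0.2693/0.0416667 → 6 → g; chars bg.

JR16bg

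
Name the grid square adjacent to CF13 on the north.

CF14

Latitude square 3; +1 → 4.
The longitude characters are unchanged.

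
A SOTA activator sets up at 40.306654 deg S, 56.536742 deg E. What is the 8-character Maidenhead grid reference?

LE89gq46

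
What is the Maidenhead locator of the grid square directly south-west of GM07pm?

Longitude subsquare p = 15; −1 → 14 = o.
Latitude subsquare m = 12; −1 → 11 = l.

GM07ol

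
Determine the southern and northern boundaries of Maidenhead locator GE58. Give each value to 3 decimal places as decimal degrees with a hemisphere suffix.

42.000° S, 41.000° S

Field G=6, E=4: +6·20° lon, +4·10° lat → SW at lon -60°, lat -50°.
Square 5, 8: +5·2° lon, +8·1° lat → SW at lon -50°, lat -42°.
Cell spans 2° lon × 1° lat.
south 42.000° S, north 41.000° S.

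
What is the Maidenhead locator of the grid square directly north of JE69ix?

JF60ia

Latitude subsquare x = 23; +1 → 24, wraps to 0 = a, carry into square.
Latitude square 9; +1 → 10, wraps to 0, carry into field.
Latitude field E = 4; +1 → 5 = F.
The longitude characters are unchanged.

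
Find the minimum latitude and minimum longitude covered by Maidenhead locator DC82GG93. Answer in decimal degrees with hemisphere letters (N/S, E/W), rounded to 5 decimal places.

Field D=3, C=2: +3·20° lon, +2·10° lat → SW at lon -120°, lat -70°.
Square 8, 2: +8·2° lon, +2·1° lat → SW at lon -104°, lat -68°.
Subsquare g=6, g=6: +6·0.0833333° lon, +6·0.0416667° lat → SW at lon -103.5°, lat -67.75°.
Extended square 9, 3: +9·0.00833333° lon, +3·0.00416667° lat → SW at lon -103.425°, lat -67.7375°.
latitude 67.73750° S, longitude 103.42500° W.

67.73750° S, 103.42500° W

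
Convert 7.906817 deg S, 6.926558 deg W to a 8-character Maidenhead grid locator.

II62mc82

Shift to the Maidenhead origin (180°W, 90°S): lon 173.07344, lat 82.09318.
Field: lon ⌊173.07344/20⌋ = 8 → I; lat ⌊82.09318/10⌋ = 8 → I.
Square: lon ⌊13.07344/2⌋ = 6; lat ⌊2.09318/1⌋ = 2.
Subsquare: lon ⌊1.07344/0.0833333⌋ = 12 → m; lat ⌊0.09318/0.0416667⌋ = 2 → c.
Extended square: lon ⌊0.07344/0.00833333⌋ = 8; lat ⌊0.00985/0.00416667⌋ = 2.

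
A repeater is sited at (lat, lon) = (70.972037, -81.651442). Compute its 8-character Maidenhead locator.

EQ90ex13

Add 180° to longitude and 90° to latitude: 98.34856, 160.97204.
Field: 98.34856/20 → 4 → E, 160.97204/10 → 16 → Q; chars EQ.
Square: 18.34856/2 → 9, 0.97204/1 → 0; chars 90.
Subsquare: 0.34856/0.0833333 → 4 → e, 0.97204/0.0416667 → 23 → x; chars ex.
Extended square: 0.01522/0.00833333 → 1, 0.01370/0.00416667 → 3; chars 13.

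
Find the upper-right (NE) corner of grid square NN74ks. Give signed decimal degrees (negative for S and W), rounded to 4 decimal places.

44.7917, 94.9167

Field N=13, N=13: +13·20° lon, +13·10° lat → SW at lon 80°, lat 40°.
Square 7, 4: +7·2° lon, +4·1° lat → SW at lon 94°, lat 44°.
Subsquare k=10, s=18: +10·0.0833333° lon, +18·0.0416667° lat → SW at lon 94.8333°, lat 44.75°.
Cell spans 0.0833333° lon × 0.0416667° lat. NE corner is SW corner plus one full cell.
latitude 44.7917, longitude 94.9167.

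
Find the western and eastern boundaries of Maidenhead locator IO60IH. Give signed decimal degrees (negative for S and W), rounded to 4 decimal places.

-7.3333, -7.2500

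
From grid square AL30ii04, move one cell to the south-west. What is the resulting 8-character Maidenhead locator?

Longitude extended square 0; −1 → -1, wraps to 9, carry into subsquare.
Longitude subsquare i = 8; −1 → 7 = h.
Latitude extended square 4; −1 → 3.

AL30hi93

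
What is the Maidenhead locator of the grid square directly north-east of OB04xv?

Longitude subsquare x = 23; +1 → 24, wraps to 0 = a, carry into square.
Longitude square 0; +1 → 1.
Latitude subsquare v = 21; +1 → 22 = w.

OB14aw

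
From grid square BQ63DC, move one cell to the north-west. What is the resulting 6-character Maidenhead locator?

BQ63cd

Longitude subsquare d = 3; −1 → 2 = c.
Latitude subsquare c = 2; +1 → 3 = d.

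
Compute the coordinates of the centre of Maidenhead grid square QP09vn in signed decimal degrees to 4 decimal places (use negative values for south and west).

Field Q=16, P=15: +16·20° lon, +15·10° lat → SW at lon 140°, lat 60°.
Square 0, 9: +0·2° lon, +9·1° lat → SW at lon 140°, lat 69°.
Subsquare v=21, n=13: +21·0.0833333° lon, +13·0.0416667° lat → SW at lon 141.75°, lat 69.5417°.
Cell spans 0.0833333° lon × 0.0416667° lat. Centre is SW corner plus half of each.
latitude 69.5625, longitude 141.7917.

69.5625, 141.7917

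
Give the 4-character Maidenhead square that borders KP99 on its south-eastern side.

Longitude square 9; +1 → 10, wraps to 0, carry into field.
Longitude field K = 10; +1 → 11 = L.
Latitude square 9; −1 → 8.

LP08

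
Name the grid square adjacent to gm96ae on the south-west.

Longitude subsquare a = 0; −1 → -1, wraps to 23 = x, carry into square.
Longitude square 9; −1 → 8.
Latitude subsquare e = 4; −1 → 3 = d.

GM86xd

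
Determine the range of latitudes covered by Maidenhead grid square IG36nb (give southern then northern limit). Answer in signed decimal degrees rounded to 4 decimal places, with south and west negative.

-23.9583, -23.9167

Field I=8, G=6: +8·20° lon, +6·10° lat → SW at lon -20°, lat -30°.
Square 3, 6: +3·2° lon, +6·1° lat → SW at lon -14°, lat -24°.
Subsquare n=13, b=1: +13·0.0833333° lon, +1·0.0416667° lat → SW at lon -12.9167°, lat -23.9583°.
Cell spans 0.0833333° lon × 0.0416667° lat.
south -23.9583, north -23.9167.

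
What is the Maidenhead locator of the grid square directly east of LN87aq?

LN87bq

Longitude subsquare a = 0; +1 → 1 = b.
The latitude characters are unchanged.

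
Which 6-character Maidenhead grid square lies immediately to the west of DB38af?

DB28xf

Longitude subsquare a = 0; −1 → -1, wraps to 23 = x, carry into square.
Longitude square 3; −1 → 2.
The latitude characters are unchanged.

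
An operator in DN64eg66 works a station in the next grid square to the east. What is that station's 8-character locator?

Longitude extended square 6; +1 → 7.
The latitude characters are unchanged.

DN64eg76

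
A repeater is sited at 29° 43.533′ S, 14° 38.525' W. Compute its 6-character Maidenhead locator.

IG20qg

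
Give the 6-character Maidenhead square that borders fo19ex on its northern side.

Latitude subsquare x = 23; +1 → 24, wraps to 0 = a, carry into square.
Latitude square 9; +1 → 10, wraps to 0, carry into field.
Latitude field O = 14; +1 → 15 = P.
The longitude characters are unchanged.

FP10ea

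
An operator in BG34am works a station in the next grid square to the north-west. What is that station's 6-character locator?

Longitude subsquare a = 0; −1 → -1, wraps to 23 = x, carry into square.
Longitude square 3; −1 → 2.
Latitude subsquare m = 12; +1 → 13 = n.

BG24xn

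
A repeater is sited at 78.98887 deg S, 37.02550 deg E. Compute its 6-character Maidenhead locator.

Add 180° to longitude and 90° to latitude: 217.0255, 11.0111.
Field: lon ⌊217.0255/20⌋ = 10 → K; lat ⌊11.0111/10⌋ = 1 → B.
Square: lon ⌊17.0255/2⌋ = 8; lat ⌊1.0111/1⌋ = 1.
Subsquare: lon ⌊1.0255/0.0833333⌋ = 12 → m; lat ⌊0.0111/0.0416667⌋ = 0 → a.

KB81ma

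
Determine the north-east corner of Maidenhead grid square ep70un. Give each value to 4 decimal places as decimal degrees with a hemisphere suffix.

60.5833° N, 84.2500° W

Field E=4, P=15: +4·20° lon, +15·10° lat → SW at lon -100°, lat 60°.
Square 7, 0: +7·2° lon, +0·1° lat → SW at lon -86°, lat 60°.
Subsquare u=20, n=13: +20·0.0833333° lon, +13·0.0416667° lat → SW at lon -84.3333°, lat 60.5417°.
Cell spans 0.0833333° lon × 0.0416667° lat. NE corner is SW corner plus one full cell.
latitude 60.5833° N, longitude 84.2500° W.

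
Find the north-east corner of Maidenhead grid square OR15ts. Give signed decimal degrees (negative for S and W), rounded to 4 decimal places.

85.7917, 103.6667

Field O=14, R=17: +14·20° lon, +17·10° lat → SW at lon 100°, lat 80°.
Square 1, 5: +1·2° lon, +5·1° lat → SW at lon 102°, lat 85°.
Subsquare t=19, s=18: +19·0.0833333° lon, +18·0.0416667° lat → SW at lon 103.583°, lat 85.75°.
Cell spans 0.0833333° lon × 0.0416667° lat. NE corner is SW corner plus one full cell.
latitude 85.7917, longitude 103.6667.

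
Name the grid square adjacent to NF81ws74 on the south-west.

Longitude extended square 7; −1 → 6.
Latitude extended square 4; −1 → 3.

NF81ws63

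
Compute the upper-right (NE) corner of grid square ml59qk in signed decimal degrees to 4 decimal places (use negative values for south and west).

Field M=12, L=11: +12·20° lon, +11·10° lat → SW at lon 60°, lat 20°.
Square 5, 9: +5·2° lon, +9·1° lat → SW at lon 70°, lat 29°.
Subsquare q=16, k=10: +16·0.0833333° lon, +10·0.0416667° lat → SW at lon 71.3333°, lat 29.4167°.
Cell spans 0.0833333° lon × 0.0416667° lat. NE corner is SW corner plus one full cell.
latitude 29.4583, longitude 71.4167.

29.4583, 71.4167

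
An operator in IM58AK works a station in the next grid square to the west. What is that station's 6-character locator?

IM48xk

Longitude subsquare a = 0; −1 → -1, wraps to 23 = x, carry into square.
Longitude square 5; −1 → 4.
The latitude characters are unchanged.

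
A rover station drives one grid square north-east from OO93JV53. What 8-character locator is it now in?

OO93jv64

Longitude extended square 5; +1 → 6.
Latitude extended square 3; +1 → 4.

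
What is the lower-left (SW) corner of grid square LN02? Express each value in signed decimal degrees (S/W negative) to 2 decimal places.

Field L=11, N=13: +11·20° lon, +13·10° lat → SW at lon 40°, lat 40°.
Square 0, 2: +0·2° lon, +2·1° lat → SW at lon 40°, lat 42°.
latitude 42.00, longitude 40.00.

42.00, 40.00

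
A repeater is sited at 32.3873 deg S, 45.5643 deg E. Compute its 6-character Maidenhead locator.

LF27so

Offset from 180°W / 90°S: lon 225.5643°, lat 57.6127°.
Field (20°×10°, letters A–R): lon ⌊225.5643/20⌋ = 11 → L; lat ⌊57.6127/10⌋ = 5 → F.
Square (2°×1°, digits 0–9): lon ⌊5.5643/2⌋ = 2; lat ⌊7.6127/1⌋ = 7.
Subsquare (5′×2.5′, letters a–x): lon ⌊1.5643/0.0833333⌋ = 18 → s; lat ⌊0.6127/0.0416667⌋ = 14 → o.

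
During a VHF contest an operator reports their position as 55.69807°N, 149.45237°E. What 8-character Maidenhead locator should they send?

QO45rq47

Offset from 180°W / 90°S: lon 329.45237°, lat 145.69807°.
Field: 329.45237/20 → 16 → Q, 145.69807/10 → 14 → O; chars QO.
Square: 9.45237/2 → 4, 5.69807/1 → 5; chars 45.
Subsquare: 1.45237/0.0833333 → 17 → r, 0.69807/0.0416667 → 16 → q; chars rq.
Extended square: 0.03570/0.00833333 → 4, 0.03140/0.00416667 → 7; chars 47.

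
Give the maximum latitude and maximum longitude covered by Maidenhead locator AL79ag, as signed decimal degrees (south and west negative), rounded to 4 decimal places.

29.2917, -165.9167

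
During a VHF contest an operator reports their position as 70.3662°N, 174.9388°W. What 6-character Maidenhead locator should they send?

AQ20mi

Offset from 180°W / 90°S: lon 5.0612°, lat 160.3662°.
Field: 5.0612/20 → 0 → A, 160.3662/10 → 16 → Q; chars AQ.
Square: 5.0612/2 → 2, 0.3662/1 → 0; chars 20.
Subsquare: 1.0612/0.0833333 → 12 → m, 0.3662/0.0416667 → 8 → i; chars mi.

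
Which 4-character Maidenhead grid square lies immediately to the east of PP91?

QP01

Longitude square 9; +1 → 10, wraps to 0, carry into field.
Longitude field P = 15; +1 → 16 = Q.
The latitude characters are unchanged.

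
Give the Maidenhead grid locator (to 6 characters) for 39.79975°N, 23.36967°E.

Offset from 180°W / 90°S: lon 203.3697°, lat 129.7998°.
Field (20°×10°, letters A–R): lon ⌊203.3697/20⌋ = 10 → K; lat ⌊129.7998/10⌋ = 12 → M.
Square (2°×1°, digits 0–9): lon ⌊3.3697/2⌋ = 1; lat ⌊9.7998/1⌋ = 9.
Subsquare (5′×2.5′, letters a–x): lon ⌊1.3697/0.0833333⌋ = 16 → q; lat ⌊0.7998/0.0416667⌋ = 19 → t.

KM19qt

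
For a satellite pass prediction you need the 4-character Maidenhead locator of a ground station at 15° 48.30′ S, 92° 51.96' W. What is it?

EH34

Shift to the Maidenhead origin (180°W, 90°S): lon 87.13, lat 74.19.
Field (20°×10°, letters A–R): lon ⌊87.13/20⌋ = 4 → E; lat ⌊74.19/10⌋ = 7 → H.
Square (2°×1°, digits 0–9): lon ⌊7.13/2⌋ = 3; lat ⌊4.19/1⌋ = 4.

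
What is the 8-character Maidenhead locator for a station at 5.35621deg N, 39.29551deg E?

KJ95pi55

Shift to the Maidenhead origin (180°W, 90°S): lon 219.29551, lat 95.35621.
Field: 219.29551/20 → 10 → K, 95.35621/10 → 9 → J; chars KJ.
Square: 19.29551/2 → 9, 5.35621/1 → 5; chars 95.
Subsquare: 1.29551/0.0833333 → 15 → p, 0.35621/0.0416667 → 8 → i; chars pi.
Extended square: 0.04551/0.00833333 → 5, 0.02288/0.00416667 → 5; chars 55.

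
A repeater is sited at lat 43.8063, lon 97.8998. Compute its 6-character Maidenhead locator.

Add 180° to longitude and 90° to latitude: 277.8998, 133.8063.
Field: lon ⌊277.8998/20⌋ = 13 → N; lat ⌊133.8063/10⌋ = 13 → N.
Square: lon ⌊17.8998/2⌋ = 8; lat ⌊3.8063/1⌋ = 3.
Subsquare: lon ⌊1.8998/0.0833333⌋ = 22 → w; lat ⌊0.8063/0.0416667⌋ = 19 → t.

NN83wt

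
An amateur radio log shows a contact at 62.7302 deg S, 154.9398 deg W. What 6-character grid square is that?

BC27mg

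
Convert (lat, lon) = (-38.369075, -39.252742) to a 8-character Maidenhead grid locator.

HF01ip91

Offset from 180°W / 90°S: lon 140.74726°, lat 51.63092°.
Field: lon ⌊140.74726/20⌋ = 7 → H; lat ⌊51.63092/10⌋ = 5 → F.
Square: lon ⌊0.74726/2⌋ = 0; lat ⌊1.63092/1⌋ = 1.
Subsquare: lon ⌊0.74726/0.0833333⌋ = 8 → i; lat ⌊0.63092/0.0416667⌋ = 15 → p.
Extended square: lon ⌊0.08059/0.00833333⌋ = 9; lat ⌊0.00592/0.00416667⌋ = 1.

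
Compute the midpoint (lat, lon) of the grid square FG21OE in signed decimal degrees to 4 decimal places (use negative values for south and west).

-28.8125, -74.7917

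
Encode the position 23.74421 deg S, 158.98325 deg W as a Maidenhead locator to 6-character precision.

Add 180° to longitude and 90° to latitude: 21.0168, 66.2558.
Field (20°×10°, letters A–R): lon ⌊21.0168/20⌋ = 1 → B; lat ⌊66.2558/10⌋ = 6 → G.
Square (2°×1°, digits 0–9): lon ⌊1.0168/2⌋ = 0; lat ⌊6.2558/1⌋ = 6.
Subsquare (5′×2.5′, letters a–x): lon ⌊1.0168/0.0833333⌋ = 12 → m; lat ⌊0.2558/0.0416667⌋ = 6 → g.

BG06mg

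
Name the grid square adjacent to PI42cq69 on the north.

PI42cr60

Latitude extended square 9; +1 → 10, wraps to 0, carry into subsquare.
Latitude subsquare q = 16; +1 → 17 = r.
The longitude characters are unchanged.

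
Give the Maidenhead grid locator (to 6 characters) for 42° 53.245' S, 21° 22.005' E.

Shift to the Maidenhead origin (180°W, 90°S): lon 201.3667, lat 47.1126.
Field (20°×10°, letters A–R): lon ⌊201.3667/20⌋ = 10 → K; lat ⌊47.1126/10⌋ = 4 → E.
Square (2°×1°, digits 0–9): lon ⌊1.3667/2⌋ = 0; lat ⌊7.1126/1⌋ = 7.
Subsquare (5′×2.5′, letters a–x): lon ⌊1.3667/0.0833333⌋ = 16 → q; lat ⌊0.1126/0.0416667⌋ = 2 → c.

KE07qc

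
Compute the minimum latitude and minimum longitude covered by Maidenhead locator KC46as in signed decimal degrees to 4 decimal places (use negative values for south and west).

-63.2500, 28.0000

Field K=10, C=2: +10·20° lon, +2·10° lat → SW at lon 20°, lat -70°.
Square 4, 6: +4·2° lon, +6·1° lat → SW at lon 28°, lat -64°.
Subsquare a=0, s=18: +0·0.0833333° lon, +18·0.0416667° lat → SW at lon 28°, lat -63.25°.
latitude -63.2500, longitude 28.0000.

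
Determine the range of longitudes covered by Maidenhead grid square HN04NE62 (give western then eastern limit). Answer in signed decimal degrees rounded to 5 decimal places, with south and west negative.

-38.86667, -38.85833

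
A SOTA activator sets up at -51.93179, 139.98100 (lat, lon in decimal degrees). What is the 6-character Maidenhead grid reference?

PD98xb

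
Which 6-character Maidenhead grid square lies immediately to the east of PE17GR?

PE17hr

Longitude subsquare g = 6; +1 → 7 = h.
The latitude characters are unchanged.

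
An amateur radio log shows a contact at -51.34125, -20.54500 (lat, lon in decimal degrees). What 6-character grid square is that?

HD98rp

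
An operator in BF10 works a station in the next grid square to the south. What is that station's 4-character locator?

Latitude square 0; −1 → -1, wraps to 9, carry into field.
Latitude field F = 5; −1 → 4 = E.
The longitude characters are unchanged.

BE19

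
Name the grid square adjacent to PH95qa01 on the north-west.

PH95pa92

Longitude extended square 0; −1 → -1, wraps to 9, carry into subsquare.
Longitude subsquare q = 16; −1 → 15 = p.
Latitude extended square 1; +1 → 2.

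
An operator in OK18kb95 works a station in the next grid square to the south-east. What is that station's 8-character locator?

OK18lb04

Longitude extended square 9; +1 → 10, wraps to 0, carry into subsquare.
Longitude subsquare k = 10; +1 → 11 = l.
Latitude extended square 5; −1 → 4.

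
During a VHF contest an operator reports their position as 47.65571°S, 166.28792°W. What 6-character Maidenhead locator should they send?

AE62ui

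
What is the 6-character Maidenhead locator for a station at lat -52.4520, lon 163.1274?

RD17nn

Add 180° to longitude and 90° to latitude: 343.1274, 37.5480.
Field (20°×10°, letters A–R): lon ⌊343.1274/20⌋ = 17 → R; lat ⌊37.5480/10⌋ = 3 → D.
Square (2°×1°, digits 0–9): lon ⌊3.1274/2⌋ = 1; lat ⌊7.5480/1⌋ = 7.
Subsquare (5′×2.5′, letters a–x): lon ⌊1.1274/0.0833333⌋ = 13 → n; lat ⌊0.5480/0.0416667⌋ = 13 → n.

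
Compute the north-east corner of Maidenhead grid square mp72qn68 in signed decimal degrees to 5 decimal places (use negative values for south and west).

Field M=12, P=15: +12·20° lon, +15·10° lat → SW at lon 60°, lat 60°.
Square 7, 2: +7·2° lon, +2·1° lat → SW at lon 74°, lat 62°.
Subsquare q=16, n=13: +16·0.0833333° lon, +13·0.0416667° lat → SW at lon 75.3333°, lat 62.5417°.
Extended square 6, 8: +6·0.00833333° lon, +8·0.00416667° lat → SW at lon 75.3833°, lat 62.575°.
Cell spans 0.00833333° lon × 0.00416667° lat. NE corner is SW corner plus one full cell.
latitude 62.57917, longitude 75.39167.

62.57917, 75.39167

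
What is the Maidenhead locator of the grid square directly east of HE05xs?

HE15as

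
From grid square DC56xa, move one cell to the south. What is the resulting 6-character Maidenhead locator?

Latitude subsquare a = 0; −1 → -1, wraps to 23 = x, carry into square.
Latitude square 6; −1 → 5.
The longitude characters are unchanged.

DC55xx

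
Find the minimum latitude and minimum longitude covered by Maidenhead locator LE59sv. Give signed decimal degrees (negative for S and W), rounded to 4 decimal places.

-40.1250, 51.5000

Field L=11, E=4: +11·20° lon, +4·10° lat → SW at lon 40°, lat -50°.
Square 5, 9: +5·2° lon, +9·1° lat → SW at lon 50°, lat -41°.
Subsquare s=18, v=21: +18·0.0833333° lon, +21·0.0416667° lat → SW at lon 51.5°, lat -40.125°.
latitude -40.1250, longitude 51.5000.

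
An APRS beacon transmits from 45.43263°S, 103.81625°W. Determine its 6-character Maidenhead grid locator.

Offset from 180°W / 90°S: lon 76.1838°, lat 44.5674°.
Field: lon ⌊76.1838/20⌋ = 3 → D; lat ⌊44.5674/10⌋ = 4 → E.
Square: lon ⌊16.1838/2⌋ = 8; lat ⌊4.5674/1⌋ = 4.
Subsquare: lon ⌊0.1838/0.0833333⌋ = 2 → c; lat ⌊0.5674/0.0416667⌋ = 13 → n.

DE84cn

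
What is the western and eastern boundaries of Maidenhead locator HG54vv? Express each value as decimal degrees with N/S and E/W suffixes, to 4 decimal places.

Field H=7, G=6: +7·20° lon, +6·10° lat → SW at lon -40°, lat -30°.
Square 5, 4: +5·2° lon, +4·1° lat → SW at lon -30°, lat -26°.
Subsquare v=21, v=21: +21·0.0833333° lon, +21·0.0416667° lat → SW at lon -28.25°, lat -25.125°.
Cell spans 0.0833333° lon × 0.0416667° lat.
west 28.2500° W, east 28.1667° W.

28.2500° W, 28.1667° W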